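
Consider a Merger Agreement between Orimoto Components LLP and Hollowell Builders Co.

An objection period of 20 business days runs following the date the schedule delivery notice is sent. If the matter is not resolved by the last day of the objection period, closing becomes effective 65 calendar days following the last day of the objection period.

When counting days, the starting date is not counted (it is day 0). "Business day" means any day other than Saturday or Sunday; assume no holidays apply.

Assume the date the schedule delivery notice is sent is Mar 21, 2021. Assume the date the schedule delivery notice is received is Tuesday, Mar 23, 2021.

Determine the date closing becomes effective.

Jun 20, 2021

The last day of the objection period: counting 20 business days from Sunday, Mar 21, 2021 (Mar 22, Mar 23, Mar 24, Mar 25, …, Apr 14, Apr 15, Apr 16, skipping weekends) reaches Friday, Apr 16, 2021.
The date closing becomes effective: Apr 16, 2021 + 65 days = Jun 20, 2021.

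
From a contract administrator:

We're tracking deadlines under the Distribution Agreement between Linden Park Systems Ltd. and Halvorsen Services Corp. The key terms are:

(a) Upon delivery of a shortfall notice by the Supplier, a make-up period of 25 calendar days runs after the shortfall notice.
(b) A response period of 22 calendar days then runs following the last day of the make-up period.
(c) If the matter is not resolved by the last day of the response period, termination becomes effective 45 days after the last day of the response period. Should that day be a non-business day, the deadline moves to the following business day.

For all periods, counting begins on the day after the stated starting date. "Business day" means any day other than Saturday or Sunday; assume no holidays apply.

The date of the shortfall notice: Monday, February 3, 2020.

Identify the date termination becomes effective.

May 5, 2020

Adding 25 calendar days to February 3, 2020 gives February 28, 2020, which is the last day of the make-up period.
Adding 22 calendar days to February 28, 2020 gives March 21, 2020, which is the last day of the response period.
The date termination becomes effective: March 21, 2020 + 45 days = May 5, 2020. May 5, 2020 is a Tuesday, so no roll-forward applies.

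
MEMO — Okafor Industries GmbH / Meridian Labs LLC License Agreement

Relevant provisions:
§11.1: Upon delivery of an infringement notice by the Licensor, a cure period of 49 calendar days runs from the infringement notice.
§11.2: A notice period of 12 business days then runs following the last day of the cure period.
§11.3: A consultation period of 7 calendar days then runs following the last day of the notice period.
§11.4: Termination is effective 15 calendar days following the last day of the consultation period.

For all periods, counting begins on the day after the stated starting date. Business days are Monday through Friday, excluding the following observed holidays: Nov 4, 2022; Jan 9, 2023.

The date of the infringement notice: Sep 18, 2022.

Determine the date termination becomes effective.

Dec 14, 2022

Adding 49 calendar days to Sep 18, 2022 gives Nov 6, 2022, which is the last day of the cure period.
The last day of the notice period: counting 12 business days from Sunday, Nov 6, 2022 (Nov 7, Nov 8, Nov 9, Nov 10, …, Nov 18, Nov 21, Nov 22, skipping weekends) reaches Tuesday, Nov 22, 2022.
The last day of the consultation period: Nov 22, 2022 + 7 days = Nov 29, 2022.
Adding 15 calendar days to Nov 29, 2022 gives Dec 14, 2022, which is the date termination becomes effective.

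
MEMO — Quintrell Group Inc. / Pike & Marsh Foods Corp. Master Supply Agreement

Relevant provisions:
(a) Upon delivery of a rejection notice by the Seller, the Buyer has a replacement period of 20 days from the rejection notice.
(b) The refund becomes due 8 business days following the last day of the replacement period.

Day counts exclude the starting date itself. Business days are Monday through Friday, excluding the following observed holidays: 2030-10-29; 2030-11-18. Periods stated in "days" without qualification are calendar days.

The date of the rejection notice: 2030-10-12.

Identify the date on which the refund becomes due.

2030-11-13

The last day of the replacement period: 2030-10-12 + 20 days = 2030-11-01.
From Friday, 2030-11-01, 8 business days (Nov 4, Nov 5, Nov 6, Nov 7, Nov 8, Nov 11, Nov 12, Nov 13, skipping weekends) brings us to Wednesday, 2030-11-13, which is the date on which the refund becomes due.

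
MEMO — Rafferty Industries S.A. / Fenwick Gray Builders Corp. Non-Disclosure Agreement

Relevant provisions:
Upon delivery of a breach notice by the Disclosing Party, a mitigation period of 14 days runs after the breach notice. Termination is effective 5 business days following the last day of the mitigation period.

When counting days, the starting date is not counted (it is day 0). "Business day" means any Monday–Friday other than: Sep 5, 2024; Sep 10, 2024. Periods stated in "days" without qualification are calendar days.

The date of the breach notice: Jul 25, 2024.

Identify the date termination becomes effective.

The last day of the mitigation period: Jul 25, 2024 + 14 days = Aug 8, 2024.
The date termination becomes effective: 5 business days after Thursday, Aug 8, 2024, skipping weekends — Aug 9, Aug 12, Aug 13, Aug 14, Aug 15 — lands on Thursday, Aug 15, 2024.

Aug 15, 2024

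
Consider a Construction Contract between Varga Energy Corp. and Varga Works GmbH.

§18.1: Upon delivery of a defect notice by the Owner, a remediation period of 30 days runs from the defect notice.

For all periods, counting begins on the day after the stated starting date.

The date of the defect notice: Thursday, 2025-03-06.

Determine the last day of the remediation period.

The last day of the remediation period: 2025-03-06 + 30 days = 2025-04-05.

2025-04-05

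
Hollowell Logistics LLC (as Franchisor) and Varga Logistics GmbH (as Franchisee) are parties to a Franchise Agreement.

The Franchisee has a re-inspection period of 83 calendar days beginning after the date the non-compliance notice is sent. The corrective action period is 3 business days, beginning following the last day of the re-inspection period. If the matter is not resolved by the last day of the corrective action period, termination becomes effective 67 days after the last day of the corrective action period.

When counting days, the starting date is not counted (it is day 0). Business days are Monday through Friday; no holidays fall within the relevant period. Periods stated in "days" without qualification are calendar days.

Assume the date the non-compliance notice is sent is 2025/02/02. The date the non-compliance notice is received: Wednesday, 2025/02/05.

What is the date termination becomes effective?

2025/07/06

The last day of the re-inspection period: 2025/02/02 + 83 days = 2025/04/26.
The last day of the corrective action period: counting 3 business days from Saturday, 2025/04/26 (Apr 28, Apr 29, Apr 30, skipping weekends) reaches Wednesday, 2025/04/30.
The date termination becomes effective: 67 calendar days after 2025/04/30 is 2025/07/06.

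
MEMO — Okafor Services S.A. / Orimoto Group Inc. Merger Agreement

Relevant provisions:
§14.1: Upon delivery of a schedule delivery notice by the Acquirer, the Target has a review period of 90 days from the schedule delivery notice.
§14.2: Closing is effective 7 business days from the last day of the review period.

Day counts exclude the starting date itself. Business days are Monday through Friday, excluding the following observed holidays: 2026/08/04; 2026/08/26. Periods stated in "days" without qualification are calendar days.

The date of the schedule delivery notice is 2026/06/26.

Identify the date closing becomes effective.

2026/10/05

The last day of the review period: 90 calendar days after 2026/06/26 is 2026/09/24.
The date closing becomes effective: 7 business days after Thursday, 2026/09/24, skipping weekends — Sep 25, Sep 28, Sep 29, Sep 30, Oct 1, Oct 2, Oct 5 — lands on Monday, 2026/10/05.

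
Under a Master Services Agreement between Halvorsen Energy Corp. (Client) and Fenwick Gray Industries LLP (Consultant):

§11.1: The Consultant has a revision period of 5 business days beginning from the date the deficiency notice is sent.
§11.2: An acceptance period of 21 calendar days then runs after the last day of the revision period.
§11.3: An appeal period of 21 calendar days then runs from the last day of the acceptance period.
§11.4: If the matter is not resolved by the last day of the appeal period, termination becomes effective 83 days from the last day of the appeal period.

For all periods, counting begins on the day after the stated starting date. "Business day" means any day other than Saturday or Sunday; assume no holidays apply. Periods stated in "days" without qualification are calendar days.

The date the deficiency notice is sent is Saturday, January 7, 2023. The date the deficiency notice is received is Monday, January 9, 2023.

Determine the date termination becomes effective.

From Saturday, January 7, 2023, 5 business days (Jan 9, Jan 10, Jan 11, Jan 12, Jan 13, skipping weekends) brings us to Friday, January 13, 2023, which is the last day of the revision period.
The last day of the acceptance period: January 13, 2023 + 21 days = February 3, 2023.
The last day of the appeal period: 21 calendar days after February 3, 2023 is February 24, 2023.
The date termination becomes effective: 83 calendar days after February 24, 2023 is May 18, 2023.

May 18, 2023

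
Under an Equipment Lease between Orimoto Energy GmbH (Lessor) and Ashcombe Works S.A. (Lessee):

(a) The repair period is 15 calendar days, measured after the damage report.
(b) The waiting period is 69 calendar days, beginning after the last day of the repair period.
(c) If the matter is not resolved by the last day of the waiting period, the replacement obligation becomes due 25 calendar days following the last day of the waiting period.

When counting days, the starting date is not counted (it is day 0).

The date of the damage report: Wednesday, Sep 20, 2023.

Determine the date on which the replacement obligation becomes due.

Jan 7, 2024

The last day of the repair period: Sep 20, 2023 + 15 days = Oct 5, 2023.
The last day of the waiting period: 69 calendar days after Oct 5, 2023 is Dec 13, 2023.
Adding 25 calendar days to Dec 13, 2023 gives Jan 7, 2024, which is the date on which the replacement obligation becomes due.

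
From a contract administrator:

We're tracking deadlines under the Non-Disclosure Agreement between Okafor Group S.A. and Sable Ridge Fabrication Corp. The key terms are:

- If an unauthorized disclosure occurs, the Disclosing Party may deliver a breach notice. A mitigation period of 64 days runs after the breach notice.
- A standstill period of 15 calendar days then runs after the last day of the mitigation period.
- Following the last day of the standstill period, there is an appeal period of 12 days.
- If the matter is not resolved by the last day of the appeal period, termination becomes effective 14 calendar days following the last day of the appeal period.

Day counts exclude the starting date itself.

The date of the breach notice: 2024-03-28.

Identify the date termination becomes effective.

2024-07-11

The last day of the mitigation period: 2024-03-28 + 64 days = 2024-05-31.
Adding 15 calendar days to 2024-05-31 gives 2024-06-15, which is the last day of the standstill period.
The last day of the appeal period: 12 calendar days after 2024-06-15 is 2024-06-27.
Adding 14 calendar days to 2024-06-27 gives 2024-07-11, which is the date termination becomes effective.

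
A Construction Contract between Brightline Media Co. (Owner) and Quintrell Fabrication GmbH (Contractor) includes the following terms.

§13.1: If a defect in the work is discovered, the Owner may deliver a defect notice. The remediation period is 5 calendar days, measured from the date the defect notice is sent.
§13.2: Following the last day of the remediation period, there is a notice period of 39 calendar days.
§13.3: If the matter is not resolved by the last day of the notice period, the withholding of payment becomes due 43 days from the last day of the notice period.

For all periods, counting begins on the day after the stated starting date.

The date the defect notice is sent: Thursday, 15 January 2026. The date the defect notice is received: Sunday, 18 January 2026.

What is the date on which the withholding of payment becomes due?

12 April 2026

The last day of the remediation period: 15 January 2026 + 5 days = 20 January 2026.
The last day of the notice period: 20 January 2026 + 39 days = 28 February 2026.
The date on which the withholding of payment becomes due: 28 February 2026 + 43 days = 12 April 2026.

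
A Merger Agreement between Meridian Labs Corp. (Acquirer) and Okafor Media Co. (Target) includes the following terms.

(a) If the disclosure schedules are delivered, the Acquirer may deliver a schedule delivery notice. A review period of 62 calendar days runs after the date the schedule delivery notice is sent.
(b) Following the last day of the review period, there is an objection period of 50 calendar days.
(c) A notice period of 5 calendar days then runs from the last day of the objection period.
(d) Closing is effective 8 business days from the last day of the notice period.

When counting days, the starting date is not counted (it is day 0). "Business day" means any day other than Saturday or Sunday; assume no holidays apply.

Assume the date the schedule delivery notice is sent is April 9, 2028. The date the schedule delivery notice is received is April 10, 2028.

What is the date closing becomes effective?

August 16, 2028

Adding 62 calendar days to April 9, 2028 gives June 10, 2028, which is the last day of the review period.
The last day of the objection period: 50 calendar days after June 10, 2028 is July 30, 2028.
Adding 5 calendar days to July 30, 2028 gives August 4, 2028, which is the last day of the notice period.
From Friday, August 4, 2028, 8 business days (Aug 7, Aug 8, Aug 9, Aug 10, Aug 11, Aug 14, Aug 15, Aug 16, skipping weekends) brings us to Wednesday, August 16, 2028, which is the date closing becomes effective.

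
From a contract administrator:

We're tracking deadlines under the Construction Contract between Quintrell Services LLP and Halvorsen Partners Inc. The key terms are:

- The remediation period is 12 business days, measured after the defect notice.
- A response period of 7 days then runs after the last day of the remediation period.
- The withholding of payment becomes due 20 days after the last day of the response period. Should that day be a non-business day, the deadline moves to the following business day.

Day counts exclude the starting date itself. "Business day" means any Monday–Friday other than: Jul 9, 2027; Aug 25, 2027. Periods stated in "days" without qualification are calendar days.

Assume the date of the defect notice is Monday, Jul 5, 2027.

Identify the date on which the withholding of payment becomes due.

Aug 18, 2027

The last day of the remediation period: 12 business days after Monday, Jul 5, 2027, skipping weekends and the listed holiday on Jul 9 — Jul 6, Jul 7, Jul 8, Jul 12, …, Jul 20, Jul 21, Jul 22 — lands on Thursday, Jul 22, 2027.
The last day of the response period: 7 calendar days after Jul 22, 2027 is Jul 29, 2027.
Adding 20 calendar days to Jul 29, 2027 gives Aug 18, 2027, which is the date on which the withholding of payment becomes due. Aug 18, 2027 is a Wednesday and is not a listed holiday, so no roll-forward applies.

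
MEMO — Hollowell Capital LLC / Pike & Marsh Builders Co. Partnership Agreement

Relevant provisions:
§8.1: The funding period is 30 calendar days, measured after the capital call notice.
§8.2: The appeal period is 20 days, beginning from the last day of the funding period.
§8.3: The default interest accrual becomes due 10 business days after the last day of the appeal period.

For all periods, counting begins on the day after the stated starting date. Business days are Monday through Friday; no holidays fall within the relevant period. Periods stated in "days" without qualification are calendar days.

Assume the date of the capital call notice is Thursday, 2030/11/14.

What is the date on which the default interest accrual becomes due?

2031/01/17

Adding 30 calendar days to 2030/11/14 gives 2030/12/14, which is the last day of the funding period.
Adding 20 calendar days to 2030/12/14 gives 2031/01/03, which is the last day of the appeal period.
From Friday, 2031/01/03, 10 business days (Jan 6, Jan 7, Jan 8, Jan 9, Jan 10, Jan 13, Jan 14, Jan 15, Jan 16, Jan 17, skipping weekends) brings us to Friday, 2031/01/17, which is the date on which the default interest accrual becomes due.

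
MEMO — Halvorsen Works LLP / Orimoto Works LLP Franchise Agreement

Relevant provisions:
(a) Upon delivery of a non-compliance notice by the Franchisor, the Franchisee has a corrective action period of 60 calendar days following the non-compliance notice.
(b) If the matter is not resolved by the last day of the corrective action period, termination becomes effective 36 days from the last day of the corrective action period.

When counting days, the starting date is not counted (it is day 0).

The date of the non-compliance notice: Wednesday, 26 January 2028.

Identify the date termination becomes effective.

The last day of the corrective action period: 60 calendar days after 26 January 2028 is 26 March 2028.
The date termination becomes effective: 26 March 2028 + 36 days = 1 May 2028.

1 May 2028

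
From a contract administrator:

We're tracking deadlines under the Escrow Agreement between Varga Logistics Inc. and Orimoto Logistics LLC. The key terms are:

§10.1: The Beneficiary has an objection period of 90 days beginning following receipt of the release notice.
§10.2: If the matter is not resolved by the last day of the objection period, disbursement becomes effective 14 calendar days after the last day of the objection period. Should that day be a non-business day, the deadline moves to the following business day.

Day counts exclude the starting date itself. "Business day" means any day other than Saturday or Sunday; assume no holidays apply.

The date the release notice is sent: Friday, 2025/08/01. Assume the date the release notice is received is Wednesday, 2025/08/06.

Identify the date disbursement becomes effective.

Adding 90 calendar days to 2025/08/06 gives 2025/11/04, which is the last day of the objection period.
The date disbursement becomes effective: 14 calendar days after 2025/11/04 is 2025/11/18. 2025/11/18 is a Tuesday, so no roll-forward applies.

2025/11/18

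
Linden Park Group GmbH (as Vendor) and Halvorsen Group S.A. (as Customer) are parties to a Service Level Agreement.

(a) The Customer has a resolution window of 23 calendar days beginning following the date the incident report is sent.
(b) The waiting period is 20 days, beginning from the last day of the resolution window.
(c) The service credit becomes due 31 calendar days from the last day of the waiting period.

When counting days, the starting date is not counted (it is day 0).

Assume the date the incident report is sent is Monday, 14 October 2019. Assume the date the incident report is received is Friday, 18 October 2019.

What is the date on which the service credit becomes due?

The last day of the resolution window: 23 calendar days after 14 October 2019 is 6 November 2019.
The last day of the waiting period: 20 calendar days after 6 November 2019 is 26 November 2019.
The date on which the service credit becomes due: 26 November 2019 + 31 days = 27 December 2019.

27 December 2019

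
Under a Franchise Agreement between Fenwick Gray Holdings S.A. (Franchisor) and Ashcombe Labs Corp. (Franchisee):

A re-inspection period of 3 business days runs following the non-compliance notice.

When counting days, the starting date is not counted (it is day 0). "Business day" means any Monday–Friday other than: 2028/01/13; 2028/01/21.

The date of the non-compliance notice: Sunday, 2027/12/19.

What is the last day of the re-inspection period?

The last day of the re-inspection period: 3 business days after Sunday, 2027/12/19, skipping weekends — Dec 20, Dec 21, Dec 22 — lands on Wednesday, 2027/12/22.

2027/12/22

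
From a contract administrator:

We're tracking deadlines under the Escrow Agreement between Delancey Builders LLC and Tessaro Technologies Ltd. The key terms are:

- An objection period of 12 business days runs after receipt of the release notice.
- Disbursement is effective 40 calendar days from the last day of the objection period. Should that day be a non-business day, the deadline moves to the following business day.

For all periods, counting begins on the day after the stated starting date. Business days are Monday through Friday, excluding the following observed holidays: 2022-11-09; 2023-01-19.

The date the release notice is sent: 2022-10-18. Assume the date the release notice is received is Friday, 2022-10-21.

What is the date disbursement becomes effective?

2022-12-19

From Friday, 2022-10-21, 12 business days (Oct 24, Oct 25, Oct 26, Oct 27, …, Nov 4, Nov 7, Nov 8, skipping weekends) brings us to Tuesday, 2022-11-08, which is the last day of the objection period.
The date disbursement becomes effective: 40 calendar days after 2022-11-08 is 2022-12-18. That falls on a Sunday, so it rolls to the next business day, Monday, 2022-12-19.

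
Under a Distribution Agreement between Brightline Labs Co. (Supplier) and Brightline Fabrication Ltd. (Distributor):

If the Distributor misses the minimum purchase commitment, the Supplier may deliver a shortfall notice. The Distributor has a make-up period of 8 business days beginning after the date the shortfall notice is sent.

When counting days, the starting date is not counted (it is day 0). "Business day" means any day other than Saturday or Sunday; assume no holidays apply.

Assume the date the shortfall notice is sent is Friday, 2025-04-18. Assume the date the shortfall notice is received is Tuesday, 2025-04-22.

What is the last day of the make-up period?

2025-04-30

The last day of the make-up period: 8 business days after Friday, 2025-04-18, skipping weekends — Apr 21, Apr 22, Apr 23, Apr 24, Apr 25, Apr 28, Apr 29, Apr 30 — lands on Wednesday, 2025-04-30.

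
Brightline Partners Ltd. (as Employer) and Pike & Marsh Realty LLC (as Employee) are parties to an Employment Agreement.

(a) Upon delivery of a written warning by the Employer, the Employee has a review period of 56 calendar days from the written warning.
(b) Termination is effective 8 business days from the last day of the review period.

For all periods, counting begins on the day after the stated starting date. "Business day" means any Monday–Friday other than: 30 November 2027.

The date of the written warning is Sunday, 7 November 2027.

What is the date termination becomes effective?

12 January 2028

The last day of the review period: 56 calendar days after 7 November 2027 is 2 January 2028.
The date termination becomes effective: 8 business days after Sunday, 2 January 2028, skipping weekends — Jan 3, Jan 4, Jan 5, Jan 6, Jan 7, Jan 10, Jan 11, Jan 12 — lands on Wednesday, 12 January 2028.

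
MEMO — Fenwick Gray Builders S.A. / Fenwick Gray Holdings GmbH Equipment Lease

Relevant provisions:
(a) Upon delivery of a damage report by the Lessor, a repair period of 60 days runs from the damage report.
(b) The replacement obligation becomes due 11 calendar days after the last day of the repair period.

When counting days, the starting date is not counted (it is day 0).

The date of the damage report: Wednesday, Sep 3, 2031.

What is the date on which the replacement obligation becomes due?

Adding 60 calendar days to Sep 3, 2031 gives Nov 2, 2031, which is the last day of the repair period.
The date on which the replacement obligation becomes due: 11 calendar days after Nov 2, 2031 is Nov 13, 2031.

Nov 13, 2031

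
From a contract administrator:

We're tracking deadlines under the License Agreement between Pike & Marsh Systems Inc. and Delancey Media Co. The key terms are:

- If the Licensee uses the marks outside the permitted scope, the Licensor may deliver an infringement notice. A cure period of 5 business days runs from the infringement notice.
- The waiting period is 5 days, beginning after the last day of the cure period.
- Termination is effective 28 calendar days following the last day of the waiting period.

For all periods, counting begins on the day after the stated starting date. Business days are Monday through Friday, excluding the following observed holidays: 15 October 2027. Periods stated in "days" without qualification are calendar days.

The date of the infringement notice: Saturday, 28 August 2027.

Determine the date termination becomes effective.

6 October 2027

The last day of the cure period: 5 business days after Saturday, 28 August 2027, skipping weekends — Aug 30, Aug 31, Sep 1, Sep 2, Sep 3 — lands on Friday, 3 September 2027.
Adding 5 calendar days to 3 September 2027 gives 8 September 2027, which is the last day of the waiting period.
Adding 28 calendar days to 8 September 2027 gives 6 October 2027, which is the date termination becomes effective.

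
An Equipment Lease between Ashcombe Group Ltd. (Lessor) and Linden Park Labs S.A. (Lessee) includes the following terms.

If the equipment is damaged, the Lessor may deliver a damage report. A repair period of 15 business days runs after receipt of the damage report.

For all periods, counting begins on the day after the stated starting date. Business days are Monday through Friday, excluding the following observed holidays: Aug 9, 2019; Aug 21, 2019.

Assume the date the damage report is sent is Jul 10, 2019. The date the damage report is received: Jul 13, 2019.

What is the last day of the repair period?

The last day of the repair period: counting 15 business days from Saturday, Jul 13, 2019 (Jul 15, Jul 16, Jul 17, Jul 18, …, Jul 31, Aug 1, Aug 2, skipping weekends) reaches Friday, Aug 2, 2019.

Aug 2, 2019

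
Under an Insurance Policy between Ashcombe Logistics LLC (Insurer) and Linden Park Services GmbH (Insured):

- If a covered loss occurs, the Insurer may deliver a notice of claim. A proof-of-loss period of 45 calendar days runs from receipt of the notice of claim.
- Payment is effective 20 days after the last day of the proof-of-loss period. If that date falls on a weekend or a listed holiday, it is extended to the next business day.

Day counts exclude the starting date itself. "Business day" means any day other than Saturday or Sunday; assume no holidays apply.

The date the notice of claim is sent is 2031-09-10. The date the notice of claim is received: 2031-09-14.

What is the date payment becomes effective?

2031-11-18

Adding 45 calendar days to 2031-09-14 gives 2031-10-29, which is the last day of the proof-of-loss period.
The date payment becomes effective: 20 calendar days after 2031-10-29 is 2031-11-18. 2031-11-18 is a Tuesday, so no roll-forward applies.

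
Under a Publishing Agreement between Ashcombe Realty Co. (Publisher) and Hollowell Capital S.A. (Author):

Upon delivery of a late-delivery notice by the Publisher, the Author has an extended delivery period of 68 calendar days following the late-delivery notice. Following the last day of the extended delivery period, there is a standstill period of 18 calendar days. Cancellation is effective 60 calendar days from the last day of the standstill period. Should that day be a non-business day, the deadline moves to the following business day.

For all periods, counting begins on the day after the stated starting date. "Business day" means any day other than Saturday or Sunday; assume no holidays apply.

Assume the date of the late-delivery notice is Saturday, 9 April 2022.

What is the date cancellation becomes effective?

2 September 2022

Adding 68 calendar days to 9 April 2022 gives 16 June 2022, which is the last day of the extended delivery period.
Adding 18 calendar days to 16 June 2022 gives 4 July 2022, which is the last day of the standstill period.
Adding 60 calendar days to 4 July 2022 gives 2 September 2022, which is the date cancellation becomes effective. 2 September 2022 is a Friday, so no roll-forward applies.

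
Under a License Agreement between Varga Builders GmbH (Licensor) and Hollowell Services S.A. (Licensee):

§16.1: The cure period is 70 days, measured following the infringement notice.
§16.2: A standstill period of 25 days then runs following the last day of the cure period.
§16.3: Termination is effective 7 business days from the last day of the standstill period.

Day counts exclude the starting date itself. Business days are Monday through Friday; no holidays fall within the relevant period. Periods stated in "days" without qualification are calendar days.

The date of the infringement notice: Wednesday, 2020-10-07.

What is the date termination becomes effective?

The last day of the cure period: 70 calendar days after 2020-10-07 is 2020-12-16.
Adding 25 calendar days to 2020-12-16 gives 2021-01-10, which is the last day of the standstill period.
The date termination becomes effective: 7 business days after Sunday, 2021-01-10, skipping weekends — Jan 11, Jan 12, Jan 13, Jan 14, Jan 15, Jan 18, Jan 19 — lands on Tuesday, 2021-01-19.

2021-01-19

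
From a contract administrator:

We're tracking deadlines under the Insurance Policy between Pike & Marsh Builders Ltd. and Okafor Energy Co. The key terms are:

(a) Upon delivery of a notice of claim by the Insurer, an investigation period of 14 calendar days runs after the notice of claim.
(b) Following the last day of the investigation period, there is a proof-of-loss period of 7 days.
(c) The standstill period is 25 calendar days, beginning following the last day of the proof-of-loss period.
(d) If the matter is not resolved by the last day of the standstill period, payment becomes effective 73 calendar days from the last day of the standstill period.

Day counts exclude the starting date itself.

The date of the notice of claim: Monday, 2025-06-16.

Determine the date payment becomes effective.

2025-10-13

Adding 14 calendar days to 2025-06-16 gives 2025-06-30, which is the last day of the investigation period.
The last day of the proof-of-loss period: 7 calendar days after 2025-06-30 is 2025-07-07.
Adding 25 calendar days to 2025-07-07 gives 2025-08-01, which is the last day of the standstill period.
The date payment becomes effective: 73 calendar days after 2025-08-01 is 2025-10-13.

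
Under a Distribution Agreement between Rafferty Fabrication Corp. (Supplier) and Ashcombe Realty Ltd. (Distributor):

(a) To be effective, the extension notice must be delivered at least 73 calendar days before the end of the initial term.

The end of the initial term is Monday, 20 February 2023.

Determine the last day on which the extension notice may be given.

Counting back 73 calendar days from 20 February 2023 gives 9 December 2022.

9 December 2022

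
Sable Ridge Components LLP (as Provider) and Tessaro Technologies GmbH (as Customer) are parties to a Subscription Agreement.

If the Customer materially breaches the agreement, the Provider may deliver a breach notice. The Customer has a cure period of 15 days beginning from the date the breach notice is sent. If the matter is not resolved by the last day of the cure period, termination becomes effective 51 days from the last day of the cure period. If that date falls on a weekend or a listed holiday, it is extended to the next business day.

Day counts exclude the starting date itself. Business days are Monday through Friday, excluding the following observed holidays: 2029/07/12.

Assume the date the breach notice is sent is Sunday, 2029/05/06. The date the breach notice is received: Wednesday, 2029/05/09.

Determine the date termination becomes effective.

The last day of the cure period: 2029/05/06 + 15 days = 2029/05/21.
The date termination becomes effective: 51 calendar days after 2029/05/21 is 2029/07/11. 2029/07/11 is a Wednesday and is not a listed holiday, so no roll-forward applies.

2029/07/11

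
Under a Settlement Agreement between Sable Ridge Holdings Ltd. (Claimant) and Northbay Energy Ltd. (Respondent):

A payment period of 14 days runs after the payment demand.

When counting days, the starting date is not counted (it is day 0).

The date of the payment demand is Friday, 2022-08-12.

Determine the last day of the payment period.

2022-08-26

The last day of the payment period: 2022-08-12 + 14 days = 2022-08-26.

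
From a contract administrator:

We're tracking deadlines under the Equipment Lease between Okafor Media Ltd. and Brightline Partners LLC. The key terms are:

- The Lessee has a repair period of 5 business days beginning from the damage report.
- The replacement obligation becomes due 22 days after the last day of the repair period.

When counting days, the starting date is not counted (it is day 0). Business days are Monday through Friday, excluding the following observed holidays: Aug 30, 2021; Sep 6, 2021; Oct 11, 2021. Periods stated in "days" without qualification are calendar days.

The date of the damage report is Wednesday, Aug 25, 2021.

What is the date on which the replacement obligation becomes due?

Sep 24, 2021

The last day of the repair period: counting 5 business days from Wednesday, Aug 25, 2021 (Aug 26, Aug 27, Aug 31, Sep 1, Sep 2, skipping weekends and the listed holiday on Aug 30) reaches Thursday, Sep 2, 2021.
The date on which the replacement obligation becomes due: 22 calendar days after Sep 2, 2021 is Sep 24, 2021.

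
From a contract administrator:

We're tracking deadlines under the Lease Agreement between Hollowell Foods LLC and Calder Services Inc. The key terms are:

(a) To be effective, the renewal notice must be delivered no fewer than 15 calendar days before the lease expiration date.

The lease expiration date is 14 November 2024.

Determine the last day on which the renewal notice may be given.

30 October 2024

14 November 2024 minus 15 days is 30 October 2024.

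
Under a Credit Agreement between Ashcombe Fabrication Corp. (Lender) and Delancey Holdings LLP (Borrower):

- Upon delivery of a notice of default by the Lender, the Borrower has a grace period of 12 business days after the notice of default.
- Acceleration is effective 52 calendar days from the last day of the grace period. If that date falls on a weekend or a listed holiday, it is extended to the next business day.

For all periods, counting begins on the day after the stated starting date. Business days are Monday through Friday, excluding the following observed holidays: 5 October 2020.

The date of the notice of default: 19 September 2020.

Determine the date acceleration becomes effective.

30 November 2020

The last day of the grace period: counting 12 business days from Saturday, 19 September 2020 (Sep 21, Sep 22, Sep 23, Sep 24, …, Oct 2, Oct 6, Oct 7, skipping weekends and the listed holiday on Oct 5) reaches Wednesday, 7 October 2020.
The date acceleration becomes effective: 52 calendar days after 7 October 2020 is 28 November 2020. That falls on a Saturday, so it rolls to the next business day, Monday, 30 November 2020.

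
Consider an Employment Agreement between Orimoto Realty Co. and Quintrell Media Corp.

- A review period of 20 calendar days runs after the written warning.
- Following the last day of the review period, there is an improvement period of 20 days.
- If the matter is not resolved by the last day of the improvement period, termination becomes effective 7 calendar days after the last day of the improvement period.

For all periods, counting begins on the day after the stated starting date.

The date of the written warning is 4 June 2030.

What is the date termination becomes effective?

21 July 2030

Adding 20 calendar days to 4 June 2030 gives 24 June 2030, which is the last day of the review period.
Adding 20 calendar days to 24 June 2030 gives 14 July 2030, which is the last day of the improvement period.
The date termination becomes effective: 14 July 2030 + 7 days = 21 July 2030.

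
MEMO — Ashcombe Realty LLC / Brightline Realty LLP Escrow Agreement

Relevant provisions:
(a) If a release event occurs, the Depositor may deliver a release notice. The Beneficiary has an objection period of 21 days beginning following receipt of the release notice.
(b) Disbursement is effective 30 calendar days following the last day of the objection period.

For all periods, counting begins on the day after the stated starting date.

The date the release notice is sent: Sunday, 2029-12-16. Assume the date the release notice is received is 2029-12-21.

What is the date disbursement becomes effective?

2030-02-10

The last day of the objection period: 2029-12-21 + 21 days = 2030-01-11.
Adding 30 calendar days to 2030-01-11 gives 2030-02-10, which is the date disbursement becomes effective.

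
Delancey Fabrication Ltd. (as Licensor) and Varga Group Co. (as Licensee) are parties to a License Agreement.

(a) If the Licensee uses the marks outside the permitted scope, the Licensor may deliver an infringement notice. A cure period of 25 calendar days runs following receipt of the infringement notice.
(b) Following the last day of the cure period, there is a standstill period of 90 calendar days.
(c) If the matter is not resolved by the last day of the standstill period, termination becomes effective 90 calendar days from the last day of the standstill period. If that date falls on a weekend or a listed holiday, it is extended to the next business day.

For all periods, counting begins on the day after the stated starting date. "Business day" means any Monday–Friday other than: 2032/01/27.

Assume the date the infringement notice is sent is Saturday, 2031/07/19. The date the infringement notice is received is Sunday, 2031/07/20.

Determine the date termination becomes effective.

The last day of the cure period: 25 calendar days after 2031/07/20 is 2031/08/14.
Adding 90 calendar days to 2031/08/14 gives 2031/11/12, which is the last day of the standstill period.
The date termination becomes effective: 2031/11/12 + 90 days = 2032/02/10. 2032/02/10 is a Tuesday and is not a listed holiday, so no roll-forward applies.

2032/02/10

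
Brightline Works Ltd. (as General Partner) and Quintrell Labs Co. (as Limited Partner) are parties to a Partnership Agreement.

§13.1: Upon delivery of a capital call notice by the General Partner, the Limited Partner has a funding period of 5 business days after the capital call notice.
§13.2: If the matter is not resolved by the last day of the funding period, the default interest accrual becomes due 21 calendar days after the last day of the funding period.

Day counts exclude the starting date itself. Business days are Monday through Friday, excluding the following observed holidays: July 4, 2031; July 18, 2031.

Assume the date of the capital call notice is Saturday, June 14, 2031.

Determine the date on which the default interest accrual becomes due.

From Saturday, June 14, 2031, 5 business days (Jun 16, Jun 17, Jun 18, Jun 19, Jun 20, skipping weekends) brings us to Friday, June 20, 2031, which is the last day of the funding period.
The date on which the default interest accrual becomes due: June 20, 2031 + 21 days = July 11, 2031.

July 11, 2031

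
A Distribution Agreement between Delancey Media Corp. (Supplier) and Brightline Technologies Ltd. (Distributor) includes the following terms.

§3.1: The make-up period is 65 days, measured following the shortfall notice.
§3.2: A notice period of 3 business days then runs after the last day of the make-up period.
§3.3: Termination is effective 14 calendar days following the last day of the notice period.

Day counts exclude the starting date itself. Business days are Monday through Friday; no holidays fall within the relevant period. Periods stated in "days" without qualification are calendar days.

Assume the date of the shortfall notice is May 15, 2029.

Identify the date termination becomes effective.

The last day of the make-up period: 65 calendar days after May 15, 2029 is Jul 19, 2029.
The last day of the notice period: counting 3 business days from Thursday, Jul 19, 2029 (Jul 20, Jul 23, Jul 24, skipping weekends) reaches Tuesday, Jul 24, 2029.
The date termination becomes effective: Jul 24, 2029 + 14 days = Aug 7, 2029.

Aug 7, 2029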